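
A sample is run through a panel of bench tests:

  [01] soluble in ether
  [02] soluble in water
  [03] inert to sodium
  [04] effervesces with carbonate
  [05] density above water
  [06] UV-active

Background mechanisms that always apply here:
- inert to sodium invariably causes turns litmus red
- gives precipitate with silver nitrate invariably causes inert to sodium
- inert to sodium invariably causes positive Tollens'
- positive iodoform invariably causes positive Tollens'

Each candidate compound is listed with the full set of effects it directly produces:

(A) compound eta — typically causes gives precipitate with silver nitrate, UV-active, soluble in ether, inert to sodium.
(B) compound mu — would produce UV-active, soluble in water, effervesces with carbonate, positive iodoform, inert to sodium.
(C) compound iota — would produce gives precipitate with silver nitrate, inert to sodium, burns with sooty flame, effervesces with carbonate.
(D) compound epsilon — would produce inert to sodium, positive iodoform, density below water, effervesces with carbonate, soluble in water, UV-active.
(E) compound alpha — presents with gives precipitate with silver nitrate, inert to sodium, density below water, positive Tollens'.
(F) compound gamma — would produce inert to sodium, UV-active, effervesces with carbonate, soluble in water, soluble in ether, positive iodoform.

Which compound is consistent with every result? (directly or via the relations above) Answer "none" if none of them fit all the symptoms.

none

For each candidate, compare predicted effects to what was observed:
(A) compound eta — does not account for soluble in water, effervesces with carbonate, density above water
(B) compound mu — does not account for soluble in ether, density above water
(C) compound iota — soluble in ether miss; soluble in water miss; inert to sodium match; effervesces with carbonate match; density above water miss; UV-active miss
(D) compound epsilon — fails on soluble in ether, density above water (predicts density below water, not density above water)
(E) compound alpha — soluble in ether miss; soluble in water miss; inert to sodium match; effervesces with carbonate miss; density above water miss; UV-active miss
(F) compound gamma — soluble in ether match; soluble in water match; inert to sodium match; effervesces with carbonate match; density above water miss; UV-active match
No candidate is consistent with all observations.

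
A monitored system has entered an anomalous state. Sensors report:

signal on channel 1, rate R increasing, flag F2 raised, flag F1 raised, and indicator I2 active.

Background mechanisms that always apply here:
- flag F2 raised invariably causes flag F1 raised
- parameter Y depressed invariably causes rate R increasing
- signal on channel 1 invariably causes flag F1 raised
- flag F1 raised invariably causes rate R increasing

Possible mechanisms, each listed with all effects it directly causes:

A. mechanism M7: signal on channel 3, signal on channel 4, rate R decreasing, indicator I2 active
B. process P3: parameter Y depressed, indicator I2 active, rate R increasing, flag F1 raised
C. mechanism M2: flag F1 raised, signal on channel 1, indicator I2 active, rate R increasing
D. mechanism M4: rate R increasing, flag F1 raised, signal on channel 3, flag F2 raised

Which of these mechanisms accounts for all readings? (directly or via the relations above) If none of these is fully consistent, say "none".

For each candidate, compare predicted effects to what was observed:
(A) mechanism M7 — signal on channel 1 ✗; rate R increasing ✗; flag F2 raised ✗; flag F1 raised ✗; indicator I2 active ✓
(B) process P3 — signal on channel 1 ✗; rate R increasing ✓; flag F2 raised ✗; flag F1 raised ✓; indicator I2 active ✓
(C) mechanism M2 — signal on channel 1 ✓; rate R increasing ✓; flag F2 raised ✗; flag F1 raised ✓; indicator I2 active ✓
(D) mechanism M4 — does not account for signal on channel 1, indicator I2 active
None of the listed candidates fits everything.

none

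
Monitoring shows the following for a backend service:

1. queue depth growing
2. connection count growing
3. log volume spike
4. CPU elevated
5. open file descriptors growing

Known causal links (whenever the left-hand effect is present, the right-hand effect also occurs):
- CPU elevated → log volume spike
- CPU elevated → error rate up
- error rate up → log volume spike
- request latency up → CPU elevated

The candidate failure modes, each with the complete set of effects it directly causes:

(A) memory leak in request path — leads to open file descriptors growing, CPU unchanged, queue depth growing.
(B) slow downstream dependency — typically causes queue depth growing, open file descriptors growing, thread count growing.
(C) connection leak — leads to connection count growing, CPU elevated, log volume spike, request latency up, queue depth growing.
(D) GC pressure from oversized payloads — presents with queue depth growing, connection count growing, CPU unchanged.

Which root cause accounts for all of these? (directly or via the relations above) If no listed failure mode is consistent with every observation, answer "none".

none

Per-candidate check:
(A) memory leak in request path — fails on connection count growing, log volume spike, CPU elevated (predicts CPU unchanged, not CPU elevated)
(B) slow downstream dependency — does not account for connection count growing, log volume spike, CPU elevated
(C) connection leak — queue depth growing match; connection count growing match; log volume spike match; CPU elevated match; open file descriptors growing miss
(D) GC pressure from oversized payloads — fails on log volume spike, CPU elevated, open file descriptors growing (predicts CPU unchanged, not CPU elevated)
None of the listed candidates fits everything.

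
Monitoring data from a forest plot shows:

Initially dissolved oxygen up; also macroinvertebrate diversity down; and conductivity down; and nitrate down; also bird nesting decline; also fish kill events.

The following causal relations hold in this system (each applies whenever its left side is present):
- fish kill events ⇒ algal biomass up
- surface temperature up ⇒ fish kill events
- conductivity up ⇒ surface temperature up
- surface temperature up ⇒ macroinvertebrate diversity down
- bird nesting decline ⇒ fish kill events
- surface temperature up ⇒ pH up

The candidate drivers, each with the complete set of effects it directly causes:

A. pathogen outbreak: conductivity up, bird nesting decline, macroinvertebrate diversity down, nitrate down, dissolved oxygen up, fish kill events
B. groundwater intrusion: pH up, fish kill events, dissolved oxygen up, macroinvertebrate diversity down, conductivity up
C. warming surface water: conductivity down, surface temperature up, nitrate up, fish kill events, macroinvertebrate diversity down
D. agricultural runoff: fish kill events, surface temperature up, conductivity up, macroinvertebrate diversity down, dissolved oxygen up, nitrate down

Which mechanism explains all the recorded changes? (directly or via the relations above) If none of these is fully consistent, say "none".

Per-candidate check:
(A) pathogen outbreak — dissolved oxygen up yes; macroinvertebrate diversity down yes; conductivity down NO; nitrate down yes; bird nesting decline yes; fish kill events yes
(B) groundwater intrusion — dissolved oxygen up yes; macroinvertebrate diversity down yes; conductivity down NO; nitrate down NO; bird nesting decline NO; fish kill events yes
(C) warming surface water — dissolved oxygen up NO; macroinvertebrate diversity down yes; conductivity down yes; nitrate down NO; bird nesting decline NO; fish kill events yes
(D) agricultural runoff — fails on conductivity down, bird nesting decline (predicts conductivity up, not conductivity down)
None of the listed candidates fits everything.

none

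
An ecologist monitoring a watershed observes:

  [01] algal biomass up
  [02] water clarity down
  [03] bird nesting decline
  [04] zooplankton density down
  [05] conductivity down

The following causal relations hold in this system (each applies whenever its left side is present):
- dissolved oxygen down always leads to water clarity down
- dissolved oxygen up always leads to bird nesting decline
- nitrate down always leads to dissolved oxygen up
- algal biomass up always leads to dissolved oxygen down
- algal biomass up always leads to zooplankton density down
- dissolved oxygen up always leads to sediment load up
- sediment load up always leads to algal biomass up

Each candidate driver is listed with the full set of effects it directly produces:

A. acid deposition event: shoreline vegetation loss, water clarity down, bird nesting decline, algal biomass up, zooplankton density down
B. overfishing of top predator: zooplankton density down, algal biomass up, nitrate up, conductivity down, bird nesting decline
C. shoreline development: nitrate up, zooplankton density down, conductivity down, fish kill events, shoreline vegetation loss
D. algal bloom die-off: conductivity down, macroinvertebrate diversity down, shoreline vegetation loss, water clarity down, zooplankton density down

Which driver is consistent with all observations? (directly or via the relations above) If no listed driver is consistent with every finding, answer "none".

B

Testing each hypothesis:
(A) acid deposition event — algal biomass up match; water clarity down match; bird nesting decline match; zooplankton density down match; conductivity down miss
(B) overfishing of top predator — accounts for every observation (water clarity down through algal biomass up → dissolved oxygen down → water clarity down)
(C) shoreline development — does not account for algal biomass up, water clarity down, bird nesting decline
(D) algal bloom die-off — algal biomass up miss; water clarity down match; bird nesting decline miss; zooplankton density down match; conductivity down match
(B) alone accounts for all the evidence.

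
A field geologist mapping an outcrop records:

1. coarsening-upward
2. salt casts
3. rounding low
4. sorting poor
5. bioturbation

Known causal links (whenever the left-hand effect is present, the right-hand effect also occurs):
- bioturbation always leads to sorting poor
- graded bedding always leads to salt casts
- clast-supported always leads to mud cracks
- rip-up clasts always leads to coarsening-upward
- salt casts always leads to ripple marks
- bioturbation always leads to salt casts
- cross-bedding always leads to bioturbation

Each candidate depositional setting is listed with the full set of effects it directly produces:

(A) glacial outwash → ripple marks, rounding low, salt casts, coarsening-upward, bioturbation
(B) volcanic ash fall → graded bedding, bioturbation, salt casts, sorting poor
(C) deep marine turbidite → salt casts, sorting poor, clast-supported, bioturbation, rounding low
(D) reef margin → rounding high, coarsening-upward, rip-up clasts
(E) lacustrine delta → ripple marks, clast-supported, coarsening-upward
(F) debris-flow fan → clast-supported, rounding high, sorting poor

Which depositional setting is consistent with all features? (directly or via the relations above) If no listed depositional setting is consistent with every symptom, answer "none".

A

Checking each candidate against the observations:
(A) glacial outwash — coarsening-upward ✓; salt casts ✓; rounding low ✓; sorting poor ✓ (by bioturbation → sorting poor); bioturbation ✓
(B) volcanic ash fall — coarsening-upward ✗; salt casts ✓; rounding low ✗; sorting poor ✓; bioturbation ✓
(C) deep marine turbidite — coarsening-upward ✗; salt casts ✓; rounding low ✓; sorting poor ✓; bioturbation ✓
(D) reef margin — coarsening-upward ✓; salt casts ✗; rounding low ✗; sorting poor ✗; bioturbation ✗
(E) lacustrine delta — coarsening-upward ✓; salt casts ✗; rounding low ✗; sorting poor ✗; bioturbation ✗
(F) debris-flow fan — fails on coarsening-upward, salt casts, rounding low, bioturbation (predicts rounding high, not rounding low)
(A) alone accounts for all the evidence.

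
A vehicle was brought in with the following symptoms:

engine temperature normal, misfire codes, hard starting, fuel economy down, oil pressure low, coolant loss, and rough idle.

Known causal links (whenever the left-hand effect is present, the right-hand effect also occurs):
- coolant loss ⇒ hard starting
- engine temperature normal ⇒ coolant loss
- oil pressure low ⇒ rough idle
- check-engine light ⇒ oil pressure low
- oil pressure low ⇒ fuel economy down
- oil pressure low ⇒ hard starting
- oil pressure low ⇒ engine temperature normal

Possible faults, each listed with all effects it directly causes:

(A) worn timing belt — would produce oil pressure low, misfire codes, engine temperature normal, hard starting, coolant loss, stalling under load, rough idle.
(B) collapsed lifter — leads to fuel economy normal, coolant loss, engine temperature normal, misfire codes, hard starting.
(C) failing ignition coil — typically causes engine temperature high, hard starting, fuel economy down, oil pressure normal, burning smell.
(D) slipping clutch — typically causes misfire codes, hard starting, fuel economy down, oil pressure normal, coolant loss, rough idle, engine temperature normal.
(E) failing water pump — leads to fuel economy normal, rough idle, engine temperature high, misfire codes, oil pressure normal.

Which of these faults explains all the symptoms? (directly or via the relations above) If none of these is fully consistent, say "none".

Testing each hypothesis:
(A) worn timing belt — engine temperature normal match; misfire codes match; hard starting match; fuel economy down match (by oil pressure low → fuel economy down); oil pressure low match; coolant loss match; rough idle match
(B) collapsed lifter — fails on fuel economy down, oil pressure low, rough idle (predicts fuel economy normal, not fuel economy down)
(C) failing ignition coil — engine temperature normal miss; misfire codes miss; hard starting match; fuel economy down match; oil pressure low miss; coolant loss miss; rough idle miss
(D) slipping clutch — engine temperature normal match; misfire codes match; hard starting match; fuel economy down match; oil pressure low miss; coolant loss match; rough idle match
(E) failing water pump — fails on engine temperature normal, hard starting, fuel economy down, oil pressure low, coolant loss (predicts engine temperature high, not engine temperature normal; predicts fuel economy normal, not fuel economy down; predicts oil pressure normal, not oil pressure low)
(A) alone accounts for all the evidence.

A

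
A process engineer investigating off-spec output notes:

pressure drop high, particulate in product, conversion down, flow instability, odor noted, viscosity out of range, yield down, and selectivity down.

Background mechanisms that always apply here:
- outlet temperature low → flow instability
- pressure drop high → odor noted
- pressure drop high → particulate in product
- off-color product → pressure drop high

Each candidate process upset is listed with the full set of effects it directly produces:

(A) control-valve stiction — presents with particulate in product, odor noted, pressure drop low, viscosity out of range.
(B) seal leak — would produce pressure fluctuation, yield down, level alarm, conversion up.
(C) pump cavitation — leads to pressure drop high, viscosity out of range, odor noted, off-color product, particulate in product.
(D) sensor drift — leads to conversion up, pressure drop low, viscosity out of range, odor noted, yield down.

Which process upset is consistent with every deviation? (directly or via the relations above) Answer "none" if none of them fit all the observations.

Per-candidate check:
(A) control-valve stiction — pressure drop high ✗; particulate in product ✓; conversion down ✗; flow instability ✗; odor noted ✓; viscosity out of range ✓; yield down ✗; selectivity down ✗
(B) seal leak — fails on pressure drop high, particulate in product, conversion down, flow instability, odor noted, viscosity out of range, selectivity down (predicts conversion up, not conversion down)
(C) pump cavitation — pressure drop high ✓; particulate in product ✓; conversion down ✗; flow instability ✗; odor noted ✓; viscosity out of range ✓; yield down ✗; selectivity down ✗
(D) sensor drift — fails on pressure drop high, particulate in product, conversion down, flow instability, selectivity down (predicts pressure drop low, not pressure drop high; predicts conversion up, not conversion down)
No candidate is consistent with all observations.

none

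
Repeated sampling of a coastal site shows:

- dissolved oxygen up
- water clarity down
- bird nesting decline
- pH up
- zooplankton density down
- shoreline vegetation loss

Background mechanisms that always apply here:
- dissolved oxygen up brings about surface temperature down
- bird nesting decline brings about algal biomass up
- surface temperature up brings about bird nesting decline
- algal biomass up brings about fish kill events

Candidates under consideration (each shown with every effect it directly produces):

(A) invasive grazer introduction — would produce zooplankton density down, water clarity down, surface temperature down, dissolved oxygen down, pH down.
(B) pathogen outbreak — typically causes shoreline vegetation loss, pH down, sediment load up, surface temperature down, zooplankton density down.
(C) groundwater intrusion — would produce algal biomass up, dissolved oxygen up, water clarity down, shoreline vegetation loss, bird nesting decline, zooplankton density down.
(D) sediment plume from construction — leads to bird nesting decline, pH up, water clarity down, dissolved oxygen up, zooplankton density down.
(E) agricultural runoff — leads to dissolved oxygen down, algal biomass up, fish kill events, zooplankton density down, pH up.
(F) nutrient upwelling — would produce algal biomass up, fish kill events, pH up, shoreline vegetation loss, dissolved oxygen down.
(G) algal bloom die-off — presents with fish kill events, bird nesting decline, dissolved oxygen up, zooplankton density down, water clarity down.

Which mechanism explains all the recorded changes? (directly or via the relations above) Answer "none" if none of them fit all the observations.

none

Testing each hypothesis:
(A) invasive grazer introduction — dissolved oxygen up miss; water clarity down match; bird nesting decline miss; pH up miss; zooplankton density down match; shoreline vegetation loss miss
(B) pathogen outbreak — fails on dissolved oxygen up, water clarity down, bird nesting decline, pH up (predicts pH down, not pH up)
(C) groundwater intrusion — does not account for pH up
(D) sediment plume from construction — does not account for shoreline vegetation loss
(E) agricultural runoff — fails on dissolved oxygen up, water clarity down, bird nesting decline, shoreline vegetation loss (predicts dissolved oxygen down, not dissolved oxygen up)
(F) nutrient upwelling — fails on dissolved oxygen up, water clarity down, bird nesting decline, zooplankton density down (predicts dissolved oxygen down, not dissolved oxygen up)
(G) algal bloom die-off — does not account for pH up, shoreline vegetation loss
Every candidate fails on at least one observation.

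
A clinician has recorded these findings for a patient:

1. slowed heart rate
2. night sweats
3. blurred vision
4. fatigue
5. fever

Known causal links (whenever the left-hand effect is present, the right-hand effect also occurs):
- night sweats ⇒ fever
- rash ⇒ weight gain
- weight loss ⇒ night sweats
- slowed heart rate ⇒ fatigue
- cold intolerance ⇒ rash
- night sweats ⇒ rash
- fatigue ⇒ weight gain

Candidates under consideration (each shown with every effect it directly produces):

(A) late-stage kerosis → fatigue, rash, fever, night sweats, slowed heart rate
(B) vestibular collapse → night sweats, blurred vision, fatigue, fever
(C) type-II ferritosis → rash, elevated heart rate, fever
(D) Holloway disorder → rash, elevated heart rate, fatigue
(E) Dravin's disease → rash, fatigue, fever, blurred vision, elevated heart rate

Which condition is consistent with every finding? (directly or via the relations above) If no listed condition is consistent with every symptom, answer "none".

none

Per-candidate check:
(A) late-stage kerosis — does not account for blurred vision
(B) vestibular collapse — slowed heart rate -; night sweats +; blurred vision +; fatigue +; fever +
(C) type-II ferritosis — slowed heart rate -; night sweats -; blurred vision -; fatigue -; fever +
(D) Holloway disorder — fails on slowed heart rate, night sweats, blurred vision, fever (predicts elevated heart rate, not slowed heart rate)
(E) Dravin's disease — fails on slowed heart rate, night sweats (predicts elevated heart rate, not slowed heart rate)
No candidate is consistent with all observations.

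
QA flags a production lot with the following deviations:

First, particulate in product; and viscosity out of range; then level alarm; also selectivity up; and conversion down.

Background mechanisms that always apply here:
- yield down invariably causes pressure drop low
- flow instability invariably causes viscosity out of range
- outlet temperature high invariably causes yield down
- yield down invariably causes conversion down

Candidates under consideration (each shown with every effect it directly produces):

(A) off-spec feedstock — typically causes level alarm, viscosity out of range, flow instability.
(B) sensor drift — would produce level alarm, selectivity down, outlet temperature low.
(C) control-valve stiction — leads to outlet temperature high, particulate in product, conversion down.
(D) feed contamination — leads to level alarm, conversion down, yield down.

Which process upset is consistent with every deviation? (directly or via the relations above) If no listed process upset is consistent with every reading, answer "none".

Per-candidate check:
(A) off-spec feedstock — particulate in product -; viscosity out of range +; level alarm +; selectivity up -; conversion down -
(B) sensor drift — fails on particulate in product, viscosity out of range, selectivity up, conversion down (predicts selectivity down, not selectivity up)
(C) control-valve stiction — does not account for viscosity out of range, level alarm, selectivity up
(D) feed contamination — particulate in product -; viscosity out of range -; level alarm +; selectivity up -; conversion down +
No candidate is consistent with all observations.

none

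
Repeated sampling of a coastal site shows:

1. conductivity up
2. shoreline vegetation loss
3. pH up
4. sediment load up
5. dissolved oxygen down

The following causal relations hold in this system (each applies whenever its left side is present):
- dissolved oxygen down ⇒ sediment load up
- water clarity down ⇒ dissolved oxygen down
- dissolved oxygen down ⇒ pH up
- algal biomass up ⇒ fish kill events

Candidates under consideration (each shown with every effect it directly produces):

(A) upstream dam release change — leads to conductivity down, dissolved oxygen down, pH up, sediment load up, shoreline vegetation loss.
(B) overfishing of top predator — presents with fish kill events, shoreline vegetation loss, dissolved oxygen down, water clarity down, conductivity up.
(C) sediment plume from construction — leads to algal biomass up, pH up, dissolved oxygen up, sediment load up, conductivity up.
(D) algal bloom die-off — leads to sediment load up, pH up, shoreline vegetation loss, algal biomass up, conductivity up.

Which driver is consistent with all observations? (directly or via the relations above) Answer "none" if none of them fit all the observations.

B

Testing each hypothesis:
(A) upstream dam release change — conductivity up miss; shoreline vegetation loss match; pH up match; sediment load up match; dissolved oxygen down match
(B) overfishing of top predator — accounts for every observation (pH up by dissolved oxygen down → pH up)
(C) sediment plume from construction — conductivity up match; shoreline vegetation loss miss; pH up match; sediment load up match; dissolved oxygen down miss
(D) algal bloom die-off — does not account for dissolved oxygen down
(B) is the only candidate with no mismatches.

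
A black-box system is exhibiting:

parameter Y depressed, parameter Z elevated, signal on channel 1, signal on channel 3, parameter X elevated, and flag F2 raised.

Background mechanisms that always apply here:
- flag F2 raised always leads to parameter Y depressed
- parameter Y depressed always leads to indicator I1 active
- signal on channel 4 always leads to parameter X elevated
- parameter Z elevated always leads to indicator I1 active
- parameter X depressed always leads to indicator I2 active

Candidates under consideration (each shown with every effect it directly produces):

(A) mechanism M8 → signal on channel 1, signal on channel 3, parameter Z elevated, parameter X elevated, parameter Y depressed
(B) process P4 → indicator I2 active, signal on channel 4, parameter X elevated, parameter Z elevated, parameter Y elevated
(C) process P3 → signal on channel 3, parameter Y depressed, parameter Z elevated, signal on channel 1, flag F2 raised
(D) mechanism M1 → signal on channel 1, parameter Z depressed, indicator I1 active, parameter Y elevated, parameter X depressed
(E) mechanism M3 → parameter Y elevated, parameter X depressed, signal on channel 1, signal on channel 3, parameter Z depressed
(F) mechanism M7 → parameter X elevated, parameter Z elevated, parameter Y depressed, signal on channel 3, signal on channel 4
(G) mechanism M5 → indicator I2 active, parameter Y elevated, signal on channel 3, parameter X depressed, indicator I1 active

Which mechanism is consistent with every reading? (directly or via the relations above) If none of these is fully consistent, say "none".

none

Checking each candidate against the observations:
(A) mechanism M8 — parameter Y depressed +; parameter Z elevated +; signal on channel 1 +; signal on channel 3 +; parameter X elevated +; flag F2 raised -
(B) process P4 — parameter Y depressed -; parameter Z elevated +; signal on channel 1 -; signal on channel 3 -; parameter X elevated +; flag F2 raised -
(C) process P3 — does not account for parameter X elevated
(D) mechanism M1 — fails on parameter Y depressed, parameter Z elevated, signal on channel 3, parameter X elevated, flag F2 raised (predicts parameter Y elevated, not parameter Y depressed; predicts parameter Z depressed, not parameter Z elevated; predicts parameter X depressed, not parameter X elevated)
(E) mechanism M3 — parameter Y depressed -; parameter Z elevated -; signal on channel 1 +; signal on channel 3 +; parameter X elevated -; flag F2 raised -
(F) mechanism M7 — does not account for signal on channel 1, flag F2 raised
(G) mechanism M5 — parameter Y depressed -; parameter Z elevated -; signal on channel 1 -; signal on channel 3 +; parameter X elevated -; flag F2 raised -
No candidate is consistent with all observations.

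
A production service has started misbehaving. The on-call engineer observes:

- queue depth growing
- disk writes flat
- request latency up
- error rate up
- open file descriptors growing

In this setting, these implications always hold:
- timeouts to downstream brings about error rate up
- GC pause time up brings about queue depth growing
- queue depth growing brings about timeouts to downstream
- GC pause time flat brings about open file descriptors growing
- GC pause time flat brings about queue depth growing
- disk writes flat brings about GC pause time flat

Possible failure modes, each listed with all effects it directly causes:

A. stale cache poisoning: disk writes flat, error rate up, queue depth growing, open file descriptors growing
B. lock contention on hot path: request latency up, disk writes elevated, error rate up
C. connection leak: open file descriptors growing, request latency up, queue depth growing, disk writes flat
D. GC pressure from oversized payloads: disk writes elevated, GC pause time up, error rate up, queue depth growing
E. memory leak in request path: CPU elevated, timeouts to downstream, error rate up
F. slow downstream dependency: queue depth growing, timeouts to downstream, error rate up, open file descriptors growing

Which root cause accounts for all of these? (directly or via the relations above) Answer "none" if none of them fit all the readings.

For each candidate, compare predicted effects to what was observed:
(A) stale cache poisoning — queue depth growing +; disk writes flat +; request latency up -; error rate up +; open file descriptors growing +
(B) lock contention on hot path — queue depth growing -; disk writes flat -; request latency up +; error rate up +; open file descriptors growing -
(C) connection leak — queue depth growing +; disk writes flat +; request latency up +; error rate up + (through queue depth growing → timeouts to downstream → error rate up); open file descriptors growing +
(D) GC pressure from oversized payloads — queue depth growing +; disk writes flat -; request latency up -; error rate up +; open file descriptors growing -
(E) memory leak in request path — does not account for queue depth growing, disk writes flat, request latency up, open file descriptors growing
(F) slow downstream dependency — does not account for disk writes flat, request latency up
(C) is the only candidate with no mismatches.

C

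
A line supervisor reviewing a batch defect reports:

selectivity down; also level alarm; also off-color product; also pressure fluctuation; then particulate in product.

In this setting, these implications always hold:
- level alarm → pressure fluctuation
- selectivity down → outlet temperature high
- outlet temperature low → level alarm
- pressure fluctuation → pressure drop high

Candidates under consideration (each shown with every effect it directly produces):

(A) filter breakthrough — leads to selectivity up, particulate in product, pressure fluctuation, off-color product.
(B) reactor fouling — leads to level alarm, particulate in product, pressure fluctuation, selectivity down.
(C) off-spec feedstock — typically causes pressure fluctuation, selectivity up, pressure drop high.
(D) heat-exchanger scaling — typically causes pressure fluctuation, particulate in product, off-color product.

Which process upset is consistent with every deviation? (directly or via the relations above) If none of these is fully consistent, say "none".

Per-candidate check:
(A) filter breakthrough — fails on selectivity down, level alarm (predicts selectivity up, not selectivity down)
(B) reactor fouling — does not account for off-color product
(C) off-spec feedstock — fails on selectivity down, level alarm, off-color product, particulate in product (predicts selectivity up, not selectivity down)
(D) heat-exchanger scaling — selectivity down NO; level alarm NO; off-color product yes; pressure fluctuation yes; particulate in product yes
None of the listed candidates fits everything.

none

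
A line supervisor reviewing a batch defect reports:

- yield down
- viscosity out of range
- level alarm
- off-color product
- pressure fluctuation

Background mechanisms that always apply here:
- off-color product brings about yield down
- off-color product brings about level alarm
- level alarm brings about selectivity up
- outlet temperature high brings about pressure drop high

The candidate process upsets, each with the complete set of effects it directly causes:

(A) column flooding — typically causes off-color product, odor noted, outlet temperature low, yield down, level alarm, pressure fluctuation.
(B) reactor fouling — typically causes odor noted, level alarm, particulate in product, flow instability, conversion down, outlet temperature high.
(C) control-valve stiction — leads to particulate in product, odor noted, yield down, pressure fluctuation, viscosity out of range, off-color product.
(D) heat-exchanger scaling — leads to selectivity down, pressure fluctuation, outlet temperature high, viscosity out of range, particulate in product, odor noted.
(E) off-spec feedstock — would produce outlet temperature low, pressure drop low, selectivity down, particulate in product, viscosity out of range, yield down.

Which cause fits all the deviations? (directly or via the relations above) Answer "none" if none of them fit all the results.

C

For each candidate, compare predicted effects to what was observed:
(A) column flooding — does not account for viscosity out of range
(B) reactor fouling — does not account for yield down, viscosity out of range, off-color product, pressure fluctuation
(C) control-valve stiction — yield down +; viscosity out of range +; level alarm + (by off-color product → level alarm); off-color product +; pressure fluctuation +
(D) heat-exchanger scaling — yield down -; viscosity out of range +; level alarm -; off-color product -; pressure fluctuation +
(E) off-spec feedstock — does not account for level alarm, off-color product, pressure fluctuation
(C) alone accounts for all the evidence.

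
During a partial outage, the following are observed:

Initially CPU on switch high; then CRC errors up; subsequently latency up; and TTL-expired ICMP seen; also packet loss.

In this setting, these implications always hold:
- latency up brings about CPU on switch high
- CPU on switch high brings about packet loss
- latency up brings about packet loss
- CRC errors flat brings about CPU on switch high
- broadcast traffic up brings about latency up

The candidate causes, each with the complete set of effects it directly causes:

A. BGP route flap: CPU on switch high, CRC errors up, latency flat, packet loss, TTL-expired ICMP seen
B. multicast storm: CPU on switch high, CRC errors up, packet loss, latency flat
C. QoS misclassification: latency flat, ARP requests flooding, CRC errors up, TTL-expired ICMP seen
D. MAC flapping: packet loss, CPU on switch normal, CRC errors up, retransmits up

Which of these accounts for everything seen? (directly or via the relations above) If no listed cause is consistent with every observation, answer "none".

Checking each candidate against the observations:
(A) BGP route flap — CPU on switch high match; CRC errors up match; latency up miss; TTL-expired ICMP seen match; packet loss match
(B) multicast storm — fails on latency up, TTL-expired ICMP seen (predicts latency flat, not latency up)
(C) QoS misclassification — fails on CPU on switch high, latency up, packet loss (predicts latency flat, not latency up)
(D) MAC flapping — CPU on switch high miss; CRC errors up match; latency up miss; TTL-expired ICMP seen miss; packet loss match
Every candidate fails on at least one observation.

none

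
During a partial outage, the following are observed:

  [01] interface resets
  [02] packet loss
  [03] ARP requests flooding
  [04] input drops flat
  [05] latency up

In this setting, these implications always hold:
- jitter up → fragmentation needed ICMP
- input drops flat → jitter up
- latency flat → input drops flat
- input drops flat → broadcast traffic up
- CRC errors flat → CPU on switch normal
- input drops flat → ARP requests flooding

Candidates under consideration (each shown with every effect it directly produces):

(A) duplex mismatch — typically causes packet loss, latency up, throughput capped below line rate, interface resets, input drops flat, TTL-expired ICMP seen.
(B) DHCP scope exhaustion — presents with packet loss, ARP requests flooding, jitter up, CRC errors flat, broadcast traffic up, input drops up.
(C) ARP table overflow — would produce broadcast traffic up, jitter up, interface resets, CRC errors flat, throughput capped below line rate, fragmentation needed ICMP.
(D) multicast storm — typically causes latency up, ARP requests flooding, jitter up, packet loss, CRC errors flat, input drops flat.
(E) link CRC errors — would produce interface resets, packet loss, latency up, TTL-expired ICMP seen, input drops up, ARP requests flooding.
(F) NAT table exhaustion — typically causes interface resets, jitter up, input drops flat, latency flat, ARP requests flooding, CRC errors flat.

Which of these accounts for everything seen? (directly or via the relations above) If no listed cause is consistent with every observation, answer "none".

A

For each candidate, compare predicted effects to what was observed:
(A) duplex mismatch — accounts for every observation (ARP requests flooding through input drops flat → ARP requests flooding)
(B) DHCP scope exhaustion — fails on interface resets, input drops flat, latency up (predicts input drops up, not input drops flat)
(C) ARP table overflow — does not account for packet loss, ARP requests flooding, input drops flat, latency up
(D) multicast storm — interface resets -; packet loss +; ARP requests flooding +; input drops flat +; latency up +
(E) link CRC errors — interface resets +; packet loss +; ARP requests flooding +; input drops flat -; latency up +
(F) NAT table exhaustion — interface resets +; packet loss -; ARP requests flooding +; input drops flat +; latency up -
(A) alone accounts for all the evidence.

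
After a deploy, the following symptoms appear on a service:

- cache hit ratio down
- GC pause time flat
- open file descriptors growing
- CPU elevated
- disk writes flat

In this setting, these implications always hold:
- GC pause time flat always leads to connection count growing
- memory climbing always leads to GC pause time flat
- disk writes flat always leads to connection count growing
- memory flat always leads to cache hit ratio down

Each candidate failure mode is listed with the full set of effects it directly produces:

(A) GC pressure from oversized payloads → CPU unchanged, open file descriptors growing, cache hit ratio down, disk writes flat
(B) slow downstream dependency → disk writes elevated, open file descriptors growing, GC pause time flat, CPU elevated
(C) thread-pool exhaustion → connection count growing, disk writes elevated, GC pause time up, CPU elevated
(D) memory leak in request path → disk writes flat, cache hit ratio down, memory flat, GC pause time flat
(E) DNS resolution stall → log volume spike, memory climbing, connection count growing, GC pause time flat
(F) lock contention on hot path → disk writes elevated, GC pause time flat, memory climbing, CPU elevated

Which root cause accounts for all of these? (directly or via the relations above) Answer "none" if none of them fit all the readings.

For each candidate, compare predicted effects to what was observed:
(A) GC pressure from oversized payloads — cache hit ratio down ✓; GC pause time flat ✗; open file descriptors growing ✓; CPU elevated ✗; disk writes flat ✓
(B) slow downstream dependency — cache hit ratio down ✗; GC pause time flat ✓; open file descriptors growing ✓; CPU elevated ✓; disk writes flat ✗
(C) thread-pool exhaustion — cache hit ratio down ✗; GC pause time flat ✗; open file descriptors growing ✗; CPU elevated ✓; disk writes flat ✗
(D) memory leak in request path — does not account for open file descriptors growing, CPU elevated
(E) DNS resolution stall — cache hit ratio down ✗; GC pause time flat ✓; open file descriptors growing ✗; CPU elevated ✗; disk writes flat ✗
(F) lock contention on hot path — cache hit ratio down ✗; GC pause time flat ✓; open file descriptors growing ✗; CPU elevated ✓; disk writes flat ✗
None of the listed candidates fits everything.

none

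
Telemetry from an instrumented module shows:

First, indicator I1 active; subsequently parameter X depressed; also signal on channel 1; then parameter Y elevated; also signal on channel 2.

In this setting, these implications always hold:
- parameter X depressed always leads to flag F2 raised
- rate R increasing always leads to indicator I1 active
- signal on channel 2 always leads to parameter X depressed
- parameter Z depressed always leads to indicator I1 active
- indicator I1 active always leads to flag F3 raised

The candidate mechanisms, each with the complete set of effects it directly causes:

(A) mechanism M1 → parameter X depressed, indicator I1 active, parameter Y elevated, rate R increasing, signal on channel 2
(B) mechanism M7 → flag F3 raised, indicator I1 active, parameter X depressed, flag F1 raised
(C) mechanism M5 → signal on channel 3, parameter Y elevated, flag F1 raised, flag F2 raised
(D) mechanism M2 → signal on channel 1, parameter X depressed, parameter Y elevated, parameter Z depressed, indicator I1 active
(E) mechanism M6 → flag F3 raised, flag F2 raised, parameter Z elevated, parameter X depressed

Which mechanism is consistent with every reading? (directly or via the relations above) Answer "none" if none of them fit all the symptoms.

none

Testing each hypothesis:
(A) mechanism M1 — indicator I1 active yes; parameter X depressed yes; signal on channel 1 NO; parameter Y elevated yes; signal on channel 2 yes
(B) mechanism M7 — indicator I1 active yes; parameter X depressed yes; signal on channel 1 NO; parameter Y elevated NO; signal on channel 2 NO
(C) mechanism M5 — indicator I1 active NO; parameter X depressed NO; signal on channel 1 NO; parameter Y elevated yes; signal on channel 2 NO
(D) mechanism M2 — does not account for signal on channel 2
(E) mechanism M6 — indicator I1 active NO; parameter X depressed yes; signal on channel 1 NO; parameter Y elevated NO; signal on channel 2 NO
None of the listed candidates fits everything.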